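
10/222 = 5/111 = 0.05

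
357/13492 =357/13492 = 0.03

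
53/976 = 53/976= 0.05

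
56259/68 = 56259/68 = 827.34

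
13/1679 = 13/1679 = 0.01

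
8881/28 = 8881/28 = 317.18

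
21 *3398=71358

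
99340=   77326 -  - 22014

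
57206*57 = 3260742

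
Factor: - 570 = -2^1*3^1*5^1*19^1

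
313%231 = 82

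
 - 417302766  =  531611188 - 948913954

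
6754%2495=1764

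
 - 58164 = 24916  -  83080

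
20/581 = 20/581 = 0.03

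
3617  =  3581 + 36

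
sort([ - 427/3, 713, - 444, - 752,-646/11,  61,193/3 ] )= [ - 752, - 444,  -  427/3, - 646/11, 61 , 193/3,713 ] 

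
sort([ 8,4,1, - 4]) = [ - 4, 1,  4,8]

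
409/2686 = 409/2686 = 0.15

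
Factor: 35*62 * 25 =54250 = 2^1*5^3*7^1*31^1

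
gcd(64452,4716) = 1572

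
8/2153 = 8/2153 = 0.00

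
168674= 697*242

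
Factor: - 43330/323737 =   -  70/523 = -  2^1*5^1*7^1*523^( - 1 ) 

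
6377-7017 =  - 640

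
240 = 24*10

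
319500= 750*426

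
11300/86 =131 + 17/43 = 131.40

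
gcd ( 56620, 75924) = 76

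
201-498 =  - 297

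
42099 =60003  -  17904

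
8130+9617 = 17747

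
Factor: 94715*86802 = 2^1 * 3^1*5^1*17^1*19^1*23^1*37^1*997^1 = 8221451430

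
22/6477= 22/6477 = 0.00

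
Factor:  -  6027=  -  3^1*7^2* 41^1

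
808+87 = 895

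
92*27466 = 2526872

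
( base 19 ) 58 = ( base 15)6d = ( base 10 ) 103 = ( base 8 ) 147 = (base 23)4b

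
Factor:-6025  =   - 5^2*241^1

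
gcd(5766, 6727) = 961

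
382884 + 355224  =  738108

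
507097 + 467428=974525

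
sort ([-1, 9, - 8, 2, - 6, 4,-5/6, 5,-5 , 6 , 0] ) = [  -  8,-6, - 5,-1, -5/6, 0, 2, 4,5,6, 9 ] 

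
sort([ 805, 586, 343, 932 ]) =[ 343, 586, 805 , 932]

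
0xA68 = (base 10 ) 2664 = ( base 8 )5150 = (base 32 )2j8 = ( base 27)3hi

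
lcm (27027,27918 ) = 2540538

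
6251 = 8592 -2341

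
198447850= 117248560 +81199290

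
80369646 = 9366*8581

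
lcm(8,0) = 0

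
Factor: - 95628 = - 2^2*3^1*13^1*613^1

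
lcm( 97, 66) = 6402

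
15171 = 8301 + 6870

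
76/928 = 19/232= 0.08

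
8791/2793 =3 + 412/2793  =  3.15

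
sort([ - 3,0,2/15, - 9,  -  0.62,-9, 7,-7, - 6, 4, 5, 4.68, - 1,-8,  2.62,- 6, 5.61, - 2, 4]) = [- 9,  -  9 ,-8, - 7,- 6, - 6, - 3, - 2,  -  1,-0.62,0,  2/15  ,  2.62, 4,  4, 4.68, 5, 5.61,7 ] 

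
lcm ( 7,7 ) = 7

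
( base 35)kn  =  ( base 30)O3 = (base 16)2D3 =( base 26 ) 11l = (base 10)723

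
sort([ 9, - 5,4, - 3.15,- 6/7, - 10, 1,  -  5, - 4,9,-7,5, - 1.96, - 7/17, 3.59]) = [ - 10 ,-7, - 5, - 5, - 4,-3.15,-1.96, - 6/7, - 7/17, 1,  3.59, 4, 5, 9, 9]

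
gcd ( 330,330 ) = 330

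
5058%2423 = 212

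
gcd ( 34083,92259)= 9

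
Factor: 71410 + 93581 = 3^1*43^1 * 1279^1 = 164991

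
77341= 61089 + 16252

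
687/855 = 229/285 =0.80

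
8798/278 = 4399/139= 31.65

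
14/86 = 7/43 = 0.16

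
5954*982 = 5846828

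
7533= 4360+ 3173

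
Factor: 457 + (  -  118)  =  3^1 * 113^1 = 339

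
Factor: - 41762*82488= -3444863856 = - 2^4*3^1*7^2*19^1*157^1*491^1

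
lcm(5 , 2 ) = 10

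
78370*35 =2742950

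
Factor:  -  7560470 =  - 2^1*5^1*83^1*9109^1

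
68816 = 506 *136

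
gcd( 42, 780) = 6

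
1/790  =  1/790 = 0.00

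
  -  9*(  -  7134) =64206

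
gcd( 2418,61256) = 806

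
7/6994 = 7/6994 = 0.00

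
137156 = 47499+89657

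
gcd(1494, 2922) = 6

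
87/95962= 87/95962 = 0.00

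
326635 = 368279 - 41644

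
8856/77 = 8856/77 = 115.01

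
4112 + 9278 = 13390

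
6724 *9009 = 60576516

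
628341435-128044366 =500297069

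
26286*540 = 14194440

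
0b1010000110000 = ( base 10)5168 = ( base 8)12060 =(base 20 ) ci8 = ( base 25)86i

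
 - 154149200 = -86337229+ - 67811971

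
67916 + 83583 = 151499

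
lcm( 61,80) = 4880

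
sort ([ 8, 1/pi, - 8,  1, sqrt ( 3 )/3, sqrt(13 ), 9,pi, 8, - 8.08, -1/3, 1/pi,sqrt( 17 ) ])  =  [  -  8.08,-8,- 1/3,1/pi,1/pi,  sqrt(3 ) /3, 1,pi,sqrt(13 ), sqrt ( 17 ), 8, 8, 9]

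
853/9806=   853/9806 = 0.09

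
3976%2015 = 1961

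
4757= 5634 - 877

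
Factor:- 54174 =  - 2^1*3^1*9029^1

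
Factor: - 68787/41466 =-2^( - 1 )*3^1*6911^( - 1 )*7643^1  =  - 22929/13822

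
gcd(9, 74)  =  1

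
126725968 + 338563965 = 465289933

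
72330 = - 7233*(-10 )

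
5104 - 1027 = 4077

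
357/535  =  357/535 =0.67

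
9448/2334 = 4 + 56/1167=4.05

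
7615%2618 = 2379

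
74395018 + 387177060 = 461572078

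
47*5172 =243084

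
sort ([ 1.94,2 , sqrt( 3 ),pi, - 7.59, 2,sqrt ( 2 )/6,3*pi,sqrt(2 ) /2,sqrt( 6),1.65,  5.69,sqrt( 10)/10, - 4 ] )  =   [ - 7.59,-4, sqrt( 2) /6,sqrt( 10)/10,sqrt( 2 ) /2,1.65,sqrt( 3 ),1.94, 2, 2,sqrt( 6 ),pi,5.69,3*pi] 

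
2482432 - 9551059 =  - 7068627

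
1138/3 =379 + 1/3 = 379.33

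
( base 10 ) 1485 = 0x5CD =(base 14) 781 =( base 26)253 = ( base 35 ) 17F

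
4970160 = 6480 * 767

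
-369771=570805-940576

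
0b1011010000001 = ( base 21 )D17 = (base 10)5761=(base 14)2157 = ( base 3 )21220101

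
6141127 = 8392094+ - 2250967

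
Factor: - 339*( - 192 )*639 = 2^6*3^4*71^1*113^1 = 41591232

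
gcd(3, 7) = 1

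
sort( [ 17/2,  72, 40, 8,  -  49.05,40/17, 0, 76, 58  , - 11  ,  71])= [ - 49.05, - 11 , 0 , 40/17, 8, 17/2, 40,58, 71, 72,76] 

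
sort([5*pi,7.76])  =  [7.76, 5*pi] 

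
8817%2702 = 711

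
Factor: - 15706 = -2^1 * 7853^1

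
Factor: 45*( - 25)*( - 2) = 2^1*3^2*5^3 =2250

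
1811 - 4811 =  - 3000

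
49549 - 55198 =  - 5649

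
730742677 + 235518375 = 966261052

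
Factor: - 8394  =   - 2^1*3^1*1399^1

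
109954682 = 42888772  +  67065910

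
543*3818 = 2073174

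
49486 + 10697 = 60183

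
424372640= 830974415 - 406601775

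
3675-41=3634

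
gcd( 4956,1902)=6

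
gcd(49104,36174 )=6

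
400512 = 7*57216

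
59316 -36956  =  22360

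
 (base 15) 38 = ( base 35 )1I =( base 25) 23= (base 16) 35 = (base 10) 53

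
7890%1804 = 674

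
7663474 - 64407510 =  - 56744036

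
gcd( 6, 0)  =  6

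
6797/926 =7 + 315/926= 7.34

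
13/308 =13/308= 0.04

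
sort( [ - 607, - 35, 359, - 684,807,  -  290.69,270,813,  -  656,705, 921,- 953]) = [ - 953, - 684, - 656,  -  607, - 290.69, - 35,270,359,705,807,813 , 921] 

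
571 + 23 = 594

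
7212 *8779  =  63314148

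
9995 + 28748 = 38743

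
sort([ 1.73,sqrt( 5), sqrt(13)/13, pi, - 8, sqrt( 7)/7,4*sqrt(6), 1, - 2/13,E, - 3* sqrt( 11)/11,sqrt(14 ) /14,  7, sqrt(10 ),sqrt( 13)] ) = [ - 8, - 3*sqrt(11 ) /11,-2/13, sqrt (14)/14,sqrt(13)/13,sqrt( 7) /7, 1, 1.73,  sqrt( 5),E, pi, sqrt(10 ), sqrt(13),7,4*sqrt( 6)]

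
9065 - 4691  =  4374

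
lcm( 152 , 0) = 0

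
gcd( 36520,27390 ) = 9130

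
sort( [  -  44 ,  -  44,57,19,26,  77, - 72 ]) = [ -72, - 44, - 44,19 , 26 , 57,77 ] 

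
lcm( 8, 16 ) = 16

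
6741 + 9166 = 15907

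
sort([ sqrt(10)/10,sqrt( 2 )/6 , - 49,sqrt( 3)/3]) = [ - 49,sqrt(2) /6,  sqrt (10) /10,sqrt(3 )/3 ]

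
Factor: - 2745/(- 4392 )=2^( - 3 ) * 5^1 = 5/8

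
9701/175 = 9701/175  =  55.43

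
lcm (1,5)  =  5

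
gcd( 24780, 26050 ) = 10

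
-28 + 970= 942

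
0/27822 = 0 = 0.00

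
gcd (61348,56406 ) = 14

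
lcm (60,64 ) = 960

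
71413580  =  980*72871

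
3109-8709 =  - 5600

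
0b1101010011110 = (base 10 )6814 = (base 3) 100100101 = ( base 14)26aa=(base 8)15236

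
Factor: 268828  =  2^2*7^1*9601^1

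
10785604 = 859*12556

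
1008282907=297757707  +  710525200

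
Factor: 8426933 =2753^1*3061^1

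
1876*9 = 16884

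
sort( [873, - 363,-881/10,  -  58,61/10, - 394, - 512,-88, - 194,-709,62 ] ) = [ - 709,-512, - 394, - 363, - 194 ,-881/10,  -  88, - 58, 61/10,62 , 873 ] 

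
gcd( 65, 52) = 13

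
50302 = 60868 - 10566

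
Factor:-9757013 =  - 7^1*19^1*73361^1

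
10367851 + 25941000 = 36308851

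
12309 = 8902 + 3407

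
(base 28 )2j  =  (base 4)1023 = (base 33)29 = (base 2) 1001011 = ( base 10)75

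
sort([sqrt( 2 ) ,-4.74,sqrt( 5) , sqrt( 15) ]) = [ - 4.74,sqrt(2 ) , sqrt(5) , sqrt( 15) ]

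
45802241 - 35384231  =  10418010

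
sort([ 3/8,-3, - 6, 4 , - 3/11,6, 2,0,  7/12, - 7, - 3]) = [ - 7, - 6, - 3, - 3, - 3/11,  0,3/8,7/12, 2,4 , 6 ] 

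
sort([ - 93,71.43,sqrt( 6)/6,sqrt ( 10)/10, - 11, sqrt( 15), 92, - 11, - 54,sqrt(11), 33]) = [ - 93, - 54, - 11, - 11,sqrt (10)/10,sqrt( 6)/6,sqrt( 11 ),sqrt( 15),33,71.43 , 92 ]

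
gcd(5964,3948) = 84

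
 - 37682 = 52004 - 89686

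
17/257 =17/257 = 0.07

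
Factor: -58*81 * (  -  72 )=338256 = 2^4*3^6*29^1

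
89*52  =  4628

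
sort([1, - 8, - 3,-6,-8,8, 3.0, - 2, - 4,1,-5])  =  [ - 8, - 8, - 6, - 5, - 4, - 3,-2,  1,1,3.0, 8 ] 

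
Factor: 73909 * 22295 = 1647801155 = 5^1*7^3*11^1*13^1*6719^1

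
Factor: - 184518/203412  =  - 2^(- 1)*3^3*11^(  -  1)*17^1 * 23^( - 1 )  =  -459/506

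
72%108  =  72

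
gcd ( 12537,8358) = 4179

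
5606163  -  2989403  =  2616760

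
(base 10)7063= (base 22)ED1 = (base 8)15627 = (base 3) 100200121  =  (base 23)D82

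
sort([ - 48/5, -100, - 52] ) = [-100, - 52,- 48/5 ]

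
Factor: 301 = 7^1*43^1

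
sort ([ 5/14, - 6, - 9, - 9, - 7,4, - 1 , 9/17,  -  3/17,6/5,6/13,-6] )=[ - 9,-9 , - 7, -6 ,-6, - 1, - 3/17,5/14,6/13,9/17,6/5,4 ]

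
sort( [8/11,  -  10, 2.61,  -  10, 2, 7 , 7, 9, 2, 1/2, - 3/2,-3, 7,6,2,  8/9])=[  -  10, - 10, - 3, - 3/2, 1/2,8/11, 8/9,  2, 2, 2, 2.61, 6,7, 7, 7, 9 ]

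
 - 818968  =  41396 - 860364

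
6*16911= 101466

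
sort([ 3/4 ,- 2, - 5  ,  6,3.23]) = [  -  5, - 2,3/4, 3.23,6]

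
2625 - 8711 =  -6086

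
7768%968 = 24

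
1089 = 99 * 11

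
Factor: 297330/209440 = 2^(-4 )*  3^1*7^(-1)*53^1 = 159/112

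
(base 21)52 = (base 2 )1101011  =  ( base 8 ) 153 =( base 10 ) 107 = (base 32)3b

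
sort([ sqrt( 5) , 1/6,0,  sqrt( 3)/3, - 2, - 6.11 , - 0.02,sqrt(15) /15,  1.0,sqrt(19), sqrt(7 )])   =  [ - 6.11,-2, - 0.02 , 0,1/6,sqrt(15 )/15, sqrt(3)/3, 1.0,sqrt( 5), sqrt(7),sqrt(19 ) ]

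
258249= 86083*3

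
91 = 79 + 12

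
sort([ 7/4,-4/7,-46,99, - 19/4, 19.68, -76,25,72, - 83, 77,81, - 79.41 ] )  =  [ - 83, -79.41, - 76,-46, - 19/4, - 4/7,7/4,19.68,25,72,77, 81, 99]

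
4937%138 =107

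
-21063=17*( - 1239)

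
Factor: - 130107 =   -  3^1*31^1*1399^1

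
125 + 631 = 756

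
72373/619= 116 + 569/619 = 116.92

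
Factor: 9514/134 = 71 = 71^1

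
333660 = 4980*67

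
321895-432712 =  - 110817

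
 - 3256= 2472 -5728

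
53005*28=1484140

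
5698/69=82 + 40/69  =  82.58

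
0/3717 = 0 = 0.00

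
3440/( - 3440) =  - 1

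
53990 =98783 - 44793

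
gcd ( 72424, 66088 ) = 88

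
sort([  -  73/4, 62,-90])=[-90,  -  73/4, 62]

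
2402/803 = 2402/803= 2.99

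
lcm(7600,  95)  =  7600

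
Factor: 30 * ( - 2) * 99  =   - 2^2*3^3*5^1*11^1 = - 5940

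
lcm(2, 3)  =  6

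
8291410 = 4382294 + 3909116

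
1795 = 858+937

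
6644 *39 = 259116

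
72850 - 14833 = 58017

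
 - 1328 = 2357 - 3685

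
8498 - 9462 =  - 964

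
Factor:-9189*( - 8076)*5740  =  425967489360=2^4 * 3^3 * 5^1*7^1*41^1*673^1 * 1021^1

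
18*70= 1260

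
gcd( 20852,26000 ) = 52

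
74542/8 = 9317 + 3/4 = 9317.75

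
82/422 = 41/211 = 0.19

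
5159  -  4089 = 1070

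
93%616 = 93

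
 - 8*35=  - 280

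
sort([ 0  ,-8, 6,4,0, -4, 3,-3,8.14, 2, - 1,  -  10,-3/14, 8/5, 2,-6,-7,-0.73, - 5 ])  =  [- 10,  -  8,- 7,-6, - 5, - 4, -3,-1,  -  0.73,  -  3/14,0, 0,8/5,2, 2 , 3, 4, 6,8.14]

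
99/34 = 2 + 31/34 = 2.91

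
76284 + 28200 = 104484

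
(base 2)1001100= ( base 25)31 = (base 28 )2K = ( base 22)3a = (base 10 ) 76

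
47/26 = 47/26 =1.81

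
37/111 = 1/3 = 0.33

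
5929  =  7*847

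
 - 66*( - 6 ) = 396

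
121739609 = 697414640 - 575675031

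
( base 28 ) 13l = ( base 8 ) 1571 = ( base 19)28F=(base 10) 889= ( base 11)739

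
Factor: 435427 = 435427^1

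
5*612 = 3060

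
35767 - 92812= -57045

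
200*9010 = 1802000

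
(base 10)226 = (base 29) 7n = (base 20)b6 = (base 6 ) 1014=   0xE2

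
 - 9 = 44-53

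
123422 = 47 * 2626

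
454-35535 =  - 35081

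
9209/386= 23 + 331/386 =23.86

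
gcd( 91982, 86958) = 2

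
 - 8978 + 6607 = -2371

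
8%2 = 0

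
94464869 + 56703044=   151167913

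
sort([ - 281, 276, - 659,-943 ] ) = [ - 943,-659, - 281,276 ]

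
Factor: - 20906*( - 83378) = 1743100468 = 2^2*47^1*887^1* 10453^1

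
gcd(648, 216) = 216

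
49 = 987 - 938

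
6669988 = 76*87763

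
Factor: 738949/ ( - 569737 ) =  - 7^( - 1 )*29^1*83^1*199^(-1)*307^1*409^ ( - 1)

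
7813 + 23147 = 30960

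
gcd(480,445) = 5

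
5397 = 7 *771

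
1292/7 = 1292/7 = 184.57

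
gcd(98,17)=1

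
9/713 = 9/713 = 0.01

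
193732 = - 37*( - 5236 )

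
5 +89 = 94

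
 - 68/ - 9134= 34/4567 = 0.01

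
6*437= 2622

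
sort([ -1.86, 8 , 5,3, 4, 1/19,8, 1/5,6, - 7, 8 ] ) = [ - 7, - 1.86,  1/19,  1/5, 3,  4, 5,  6,8, 8, 8 ]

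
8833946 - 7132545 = 1701401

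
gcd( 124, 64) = 4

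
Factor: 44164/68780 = 61/95 =5^( - 1 )*19^(  -  1)*61^1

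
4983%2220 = 543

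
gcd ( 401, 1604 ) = 401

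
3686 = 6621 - 2935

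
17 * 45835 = 779195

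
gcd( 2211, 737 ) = 737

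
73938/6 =12323 = 12323.00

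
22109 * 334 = 7384406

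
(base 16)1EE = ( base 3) 200022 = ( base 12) 352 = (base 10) 494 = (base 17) 1c1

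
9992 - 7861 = 2131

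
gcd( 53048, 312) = 8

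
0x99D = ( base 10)2461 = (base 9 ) 3334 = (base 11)1938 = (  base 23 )4f0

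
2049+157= 2206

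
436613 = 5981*73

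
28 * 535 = 14980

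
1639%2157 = 1639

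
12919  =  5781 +7138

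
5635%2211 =1213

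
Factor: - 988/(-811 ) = 2^2*13^1 *19^1*811^( - 1) 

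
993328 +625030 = 1618358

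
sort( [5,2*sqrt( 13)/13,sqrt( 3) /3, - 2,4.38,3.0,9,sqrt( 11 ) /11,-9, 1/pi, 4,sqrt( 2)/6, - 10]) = [ -10, - 9, - 2,sqrt(2 ) /6,sqrt ( 11) /11, 1/pi,2*sqrt( 13 )/13 , sqrt( 3)/3, 3.0,  4,4.38,5, 9]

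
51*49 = 2499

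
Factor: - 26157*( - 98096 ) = 2^4 * 3^1*6131^1*8719^1  =  2565897072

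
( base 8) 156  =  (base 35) 35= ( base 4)1232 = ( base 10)110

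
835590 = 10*83559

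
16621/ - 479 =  - 16621/479 =- 34.70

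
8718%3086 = 2546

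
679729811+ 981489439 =1661219250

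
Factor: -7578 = - 2^1 * 3^2*421^1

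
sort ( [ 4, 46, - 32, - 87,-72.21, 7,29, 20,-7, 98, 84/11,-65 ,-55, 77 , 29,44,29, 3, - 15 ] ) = [  -  87, - 72.21, - 65 , - 55 ,-32,-15,-7,  3,4,  7,84/11,20, 29,  29, 29,  44,46, 77, 98] 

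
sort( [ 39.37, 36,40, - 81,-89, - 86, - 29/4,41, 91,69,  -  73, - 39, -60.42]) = [ - 89, - 86, - 81, -73, - 60.42, - 39, - 29/4,36,39.37,40 , 41,69, 91] 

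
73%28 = 17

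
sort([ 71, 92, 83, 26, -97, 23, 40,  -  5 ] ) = [ - 97,-5, 23, 26,40, 71,  83, 92] 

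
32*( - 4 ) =-128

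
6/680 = 3/340 = 0.01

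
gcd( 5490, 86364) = 18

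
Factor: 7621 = 7621^1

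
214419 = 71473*3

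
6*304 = 1824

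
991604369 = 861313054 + 130291315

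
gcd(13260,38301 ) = 51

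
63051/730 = 86 +271/730 = 86.37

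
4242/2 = 2121 = 2121.00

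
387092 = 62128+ 324964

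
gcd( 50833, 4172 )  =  1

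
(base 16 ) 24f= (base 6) 2423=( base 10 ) 591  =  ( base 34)HD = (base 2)1001001111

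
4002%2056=1946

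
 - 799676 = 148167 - 947843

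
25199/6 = 4199 + 5/6 = 4199.83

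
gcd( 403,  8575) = 1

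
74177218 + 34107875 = 108285093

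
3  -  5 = - 2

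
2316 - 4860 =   -  2544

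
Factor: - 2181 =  - 3^1 * 727^1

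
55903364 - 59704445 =- 3801081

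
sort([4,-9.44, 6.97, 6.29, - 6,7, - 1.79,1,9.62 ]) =[ - 9.44, - 6,-1.79,1,4,6.29,6.97,7,9.62 ]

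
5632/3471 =5632/3471 =1.62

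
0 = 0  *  (-929)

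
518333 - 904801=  - 386468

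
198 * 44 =8712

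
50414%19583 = 11248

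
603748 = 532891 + 70857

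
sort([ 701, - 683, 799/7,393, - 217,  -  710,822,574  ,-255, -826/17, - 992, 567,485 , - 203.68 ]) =[ - 992,  -  710, - 683, - 255, - 217, - 203.68 , - 826/17, 799/7,393,  485,567,574,701,822 ]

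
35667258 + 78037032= 113704290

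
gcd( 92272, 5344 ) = 16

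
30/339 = 10/113 = 0.09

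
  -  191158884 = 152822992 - 343981876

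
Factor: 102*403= 41106 =2^1*3^1*13^1*17^1*31^1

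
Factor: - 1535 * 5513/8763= - 3^( - 1)*5^1*23^ (  -  1)*37^1*127^( - 1)*149^1*307^1= - 8462455/8763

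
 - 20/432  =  - 5/108 =- 0.05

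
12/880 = 3/220  =  0.01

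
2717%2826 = 2717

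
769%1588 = 769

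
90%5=0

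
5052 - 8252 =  - 3200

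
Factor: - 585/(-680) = 117/136 = 2^(-3)* 3^2*13^1*17^(  -  1)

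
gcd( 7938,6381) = 9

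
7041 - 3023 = 4018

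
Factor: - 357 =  - 3^1*7^1*17^1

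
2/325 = 2/325 = 0.01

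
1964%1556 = 408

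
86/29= 86/29 = 2.97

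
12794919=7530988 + 5263931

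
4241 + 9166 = 13407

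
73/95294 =73/95294 = 0.00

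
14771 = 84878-70107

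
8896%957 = 283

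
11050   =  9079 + 1971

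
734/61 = 12 + 2/61 = 12.03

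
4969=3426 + 1543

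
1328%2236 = 1328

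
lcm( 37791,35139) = 2002923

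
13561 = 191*71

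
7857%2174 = 1335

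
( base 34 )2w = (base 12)84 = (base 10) 100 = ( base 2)1100100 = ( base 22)4C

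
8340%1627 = 205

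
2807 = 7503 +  - 4696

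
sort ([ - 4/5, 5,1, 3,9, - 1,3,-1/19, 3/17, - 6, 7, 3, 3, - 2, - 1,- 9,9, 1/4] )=[ - 9, - 6, - 2, - 1, - 1,-4/5,  -  1/19, 3/17, 1/4,  1 , 3, 3,3, 3, 5, 7, 9,9] 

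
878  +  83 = 961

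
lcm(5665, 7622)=419210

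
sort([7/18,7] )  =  [ 7/18, 7]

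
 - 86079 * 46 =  - 3959634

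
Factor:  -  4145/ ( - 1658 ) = 5/2 = 2^( -1 )*5^1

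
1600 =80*20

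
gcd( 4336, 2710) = 542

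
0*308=0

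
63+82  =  145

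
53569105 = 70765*757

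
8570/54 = 158 + 19/27= 158.70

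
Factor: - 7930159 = -7930159^1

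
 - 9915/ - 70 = 141 + 9/14 =141.64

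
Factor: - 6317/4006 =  - 2^( - 1 ) * 2003^ ( - 1 )*6317^1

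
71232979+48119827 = 119352806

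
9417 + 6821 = 16238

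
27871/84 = 331 + 67/84 =331.80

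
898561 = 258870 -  - 639691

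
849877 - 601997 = 247880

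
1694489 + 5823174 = 7517663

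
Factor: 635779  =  31^1* 20509^1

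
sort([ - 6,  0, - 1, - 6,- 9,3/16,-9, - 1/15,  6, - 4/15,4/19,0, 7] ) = [ - 9, - 9,  -  6, - 6 , - 1, - 4/15, - 1/15,0, 0, 3/16,4/19,6, 7] 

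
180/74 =90/37 = 2.43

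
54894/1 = 54894 = 54894.00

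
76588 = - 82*(-934)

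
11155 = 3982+7173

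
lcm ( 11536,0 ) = 0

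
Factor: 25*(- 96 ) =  - 2400 = - 2^5*3^1* 5^2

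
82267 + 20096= 102363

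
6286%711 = 598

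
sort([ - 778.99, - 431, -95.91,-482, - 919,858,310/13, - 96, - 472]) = [ - 919,-778.99, - 482 ,- 472, - 431,-96, - 95.91,310/13, 858] 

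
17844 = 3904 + 13940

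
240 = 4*60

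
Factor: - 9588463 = -9588463^1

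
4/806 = 2/403 = 0.00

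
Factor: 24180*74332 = 2^4*3^1*5^1*13^1*31^1*18583^1 = 1797347760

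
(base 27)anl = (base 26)bj2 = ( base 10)7932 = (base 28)A38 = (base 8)17374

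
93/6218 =93/6218 = 0.01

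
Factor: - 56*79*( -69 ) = 305256 =2^3*3^1*7^1*23^1*79^1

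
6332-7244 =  -912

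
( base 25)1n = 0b110000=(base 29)1j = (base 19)2a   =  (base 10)48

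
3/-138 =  - 1/46 = - 0.02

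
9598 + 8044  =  17642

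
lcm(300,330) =3300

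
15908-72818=-56910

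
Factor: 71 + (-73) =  - 2  =  - 2^1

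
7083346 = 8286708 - 1203362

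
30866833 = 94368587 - 63501754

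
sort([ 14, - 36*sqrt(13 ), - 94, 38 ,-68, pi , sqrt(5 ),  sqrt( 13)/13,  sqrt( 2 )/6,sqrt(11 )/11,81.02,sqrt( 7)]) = [ - 36*sqrt(13 ),-94, - 68,sqrt( 2 ) /6,  sqrt( 13) /13,sqrt ( 11)/11,sqrt( 5 ),sqrt(7 ), pi, 14, 38,81.02]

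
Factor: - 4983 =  - 3^1*11^1*151^1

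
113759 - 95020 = 18739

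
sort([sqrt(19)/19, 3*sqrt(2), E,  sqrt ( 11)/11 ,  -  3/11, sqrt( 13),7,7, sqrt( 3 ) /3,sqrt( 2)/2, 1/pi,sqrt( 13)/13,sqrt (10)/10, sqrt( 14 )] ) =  [-3/11, sqrt( 19)/19,sqrt( 13)/13,sqrt( 11 ) /11, sqrt(10 )/10, 1/pi,sqrt(3 ) /3,sqrt( 2)/2,E,sqrt( 13),sqrt ( 14 ), 3* sqrt( 2 ) , 7, 7] 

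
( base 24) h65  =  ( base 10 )9941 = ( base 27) DH5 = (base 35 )841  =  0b10011011010101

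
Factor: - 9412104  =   - 2^3 * 3^1 * 13^1*97^1 * 311^1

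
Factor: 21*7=3^1*7^2 = 147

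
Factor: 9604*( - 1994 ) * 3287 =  - 2^3*7^4* 19^1*173^1*997^1= - 62947285912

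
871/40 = 21 + 31/40 = 21.77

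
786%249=39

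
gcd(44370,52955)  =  85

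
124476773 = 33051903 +91424870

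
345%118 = 109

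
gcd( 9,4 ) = 1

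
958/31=30  +  28/31  =  30.90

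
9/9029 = 9/9029 =0.00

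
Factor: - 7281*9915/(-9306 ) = 2^( - 1 )  *  3^1*5^1*11^( - 1 )*47^( - 1)* 661^1*809^1=   8021235/1034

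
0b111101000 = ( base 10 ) 488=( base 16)1e8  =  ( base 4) 13220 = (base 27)I2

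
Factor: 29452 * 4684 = 137953168 = 2^4 * 37^1*199^1*1171^1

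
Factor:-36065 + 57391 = 2^1*10663^1 =21326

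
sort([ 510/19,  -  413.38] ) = [-413.38,510/19]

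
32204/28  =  1150  +  1/7=1150.14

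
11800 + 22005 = 33805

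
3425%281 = 53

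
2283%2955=2283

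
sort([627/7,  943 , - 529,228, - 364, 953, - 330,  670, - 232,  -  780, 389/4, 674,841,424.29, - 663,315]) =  [  -  780, - 663,-529, - 364 , - 330 , - 232,627/7, 389/4, 228, 315, 424.29, 670,674,841,  943,953 ]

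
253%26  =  19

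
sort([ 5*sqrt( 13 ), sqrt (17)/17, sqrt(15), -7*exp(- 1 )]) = [-7 *exp( -1), sqrt( 17)/17, sqrt(15), 5*sqrt(13 )] 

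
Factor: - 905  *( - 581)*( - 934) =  - 491101870 = -2^1*5^1*7^1*83^1 * 181^1*467^1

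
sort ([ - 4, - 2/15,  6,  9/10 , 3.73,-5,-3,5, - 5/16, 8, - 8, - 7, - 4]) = [ - 8, - 7,  -  5, -4, - 4, - 3, - 5/16, - 2/15 , 9/10 , 3.73, 5 , 6,  8 ]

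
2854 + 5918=8772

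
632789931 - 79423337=553366594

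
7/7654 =7/7654 = 0.00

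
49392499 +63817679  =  113210178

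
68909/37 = 1862 + 15/37 = 1862.41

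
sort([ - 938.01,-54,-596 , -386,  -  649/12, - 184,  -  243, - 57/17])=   [  -  938.01,- 596,  -  386,-243, - 184, - 649/12, - 54, - 57/17 ]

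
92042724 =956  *96279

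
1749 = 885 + 864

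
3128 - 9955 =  - 6827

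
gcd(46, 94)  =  2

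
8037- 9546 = - 1509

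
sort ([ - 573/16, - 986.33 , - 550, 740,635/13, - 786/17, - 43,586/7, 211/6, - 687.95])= [ - 986.33, - 687.95, - 550, - 786/17, - 43, - 573/16,  211/6, 635/13, 586/7,740]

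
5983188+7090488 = 13073676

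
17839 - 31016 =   -  13177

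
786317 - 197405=588912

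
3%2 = 1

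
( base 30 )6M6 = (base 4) 1132302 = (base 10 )6066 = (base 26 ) 8p8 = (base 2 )1011110110010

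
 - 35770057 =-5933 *6029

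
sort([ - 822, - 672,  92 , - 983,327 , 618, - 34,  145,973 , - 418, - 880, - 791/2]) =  [ - 983, - 880, - 822, - 672, - 418, - 791/2 , - 34, 92,145,  327, 618, 973 ]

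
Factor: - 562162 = -2^1*281081^1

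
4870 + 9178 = 14048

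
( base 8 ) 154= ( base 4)1230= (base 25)48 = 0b1101100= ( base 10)108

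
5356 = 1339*4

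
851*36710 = 31240210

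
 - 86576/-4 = 21644/1= 21644.00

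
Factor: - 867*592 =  - 2^4*3^1*17^2*37^1= - 513264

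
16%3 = 1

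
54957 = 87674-32717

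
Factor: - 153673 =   -  13^1*11821^1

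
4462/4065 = 1 + 397/4065 = 1.10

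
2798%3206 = 2798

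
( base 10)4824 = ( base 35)3WT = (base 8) 11330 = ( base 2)1001011011000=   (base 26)73E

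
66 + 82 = 148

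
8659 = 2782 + 5877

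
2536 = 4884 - 2348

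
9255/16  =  9255/16 =578.44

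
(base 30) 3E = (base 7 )206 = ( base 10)104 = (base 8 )150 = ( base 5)404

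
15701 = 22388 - 6687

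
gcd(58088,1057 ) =1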